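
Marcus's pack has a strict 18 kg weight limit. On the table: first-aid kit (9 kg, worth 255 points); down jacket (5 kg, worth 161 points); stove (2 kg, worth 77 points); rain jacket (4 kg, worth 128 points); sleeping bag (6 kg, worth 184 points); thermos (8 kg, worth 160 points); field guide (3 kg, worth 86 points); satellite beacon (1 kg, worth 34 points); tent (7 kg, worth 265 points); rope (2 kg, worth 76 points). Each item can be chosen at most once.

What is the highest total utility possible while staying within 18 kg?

636

A density-first pass picks down jacket + stove + satellite beacon + tent + rope — 613 at 17 kg.
Dropping down jacket frees 5 kg; slotting in sleeping bag (6 kg) lifts the total to 636 at 18 kg.
The closest alternative, stove + rain jacket + field guide + tent + rope, reaches only 632.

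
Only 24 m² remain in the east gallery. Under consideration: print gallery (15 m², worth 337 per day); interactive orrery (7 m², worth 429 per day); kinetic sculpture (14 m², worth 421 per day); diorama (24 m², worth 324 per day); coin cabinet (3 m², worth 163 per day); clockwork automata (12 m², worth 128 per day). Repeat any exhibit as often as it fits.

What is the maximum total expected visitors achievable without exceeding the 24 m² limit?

1450

Taking 3×interactive orrery + coin cabinet: 24 m² used, 1450 in expected visitors.
No other feasible combination exceeds 1450.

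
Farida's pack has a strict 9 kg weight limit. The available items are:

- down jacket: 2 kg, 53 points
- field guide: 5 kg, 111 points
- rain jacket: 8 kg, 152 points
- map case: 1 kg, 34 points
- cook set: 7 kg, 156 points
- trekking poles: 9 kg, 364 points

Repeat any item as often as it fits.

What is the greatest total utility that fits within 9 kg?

Taking trekking poles: 9 kg used, 364 in utility.
Every other selection either busts 9 kg or fails to beat 364.

364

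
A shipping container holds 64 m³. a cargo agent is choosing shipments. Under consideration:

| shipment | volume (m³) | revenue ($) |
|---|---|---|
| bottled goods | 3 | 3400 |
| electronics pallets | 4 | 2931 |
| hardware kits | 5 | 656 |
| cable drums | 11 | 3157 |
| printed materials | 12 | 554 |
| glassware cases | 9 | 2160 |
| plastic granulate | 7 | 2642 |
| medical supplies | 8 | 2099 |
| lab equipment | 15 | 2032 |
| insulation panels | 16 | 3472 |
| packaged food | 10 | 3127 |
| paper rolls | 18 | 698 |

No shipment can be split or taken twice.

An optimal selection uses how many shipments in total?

8

Best achievable revenue is 21484.
One optimal bundle: bottled goods + electronics pallets + hardware kits + cable drums + plastic granulate + medical supplies + insulation panels + packaged food (64 m³).
Any selection reaching 21484 contains exactly 8 shipments.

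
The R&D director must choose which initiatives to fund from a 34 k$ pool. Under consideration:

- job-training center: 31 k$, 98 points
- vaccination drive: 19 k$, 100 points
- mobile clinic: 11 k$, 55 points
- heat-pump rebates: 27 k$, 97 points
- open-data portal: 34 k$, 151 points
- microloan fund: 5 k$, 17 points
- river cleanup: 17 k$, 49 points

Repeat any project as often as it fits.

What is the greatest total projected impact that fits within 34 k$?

Density check — vaccination drive 5.26, mobile clinic 5.00, open-data portal 4.44 are the best per k$.
Taking the top-ratio projects first gives vaccination drive + mobile clinic for 155 (30 k$).
Replace vaccination drive with 2×mobile clinic: the trade gains 10 net, giving 165 at 33 k$.

165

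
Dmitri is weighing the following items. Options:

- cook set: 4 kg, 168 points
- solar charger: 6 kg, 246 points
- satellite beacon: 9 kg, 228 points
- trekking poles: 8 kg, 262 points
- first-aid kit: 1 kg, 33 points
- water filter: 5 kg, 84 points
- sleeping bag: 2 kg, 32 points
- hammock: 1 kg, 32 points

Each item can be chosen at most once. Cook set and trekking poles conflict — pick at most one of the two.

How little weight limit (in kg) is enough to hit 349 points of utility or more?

10

Look for the lowest-weight combination reaching 349.
Taking cook set + solar charger gives 414 (≥ 349) for 10 kg.
No combination under 10 kg hits 349.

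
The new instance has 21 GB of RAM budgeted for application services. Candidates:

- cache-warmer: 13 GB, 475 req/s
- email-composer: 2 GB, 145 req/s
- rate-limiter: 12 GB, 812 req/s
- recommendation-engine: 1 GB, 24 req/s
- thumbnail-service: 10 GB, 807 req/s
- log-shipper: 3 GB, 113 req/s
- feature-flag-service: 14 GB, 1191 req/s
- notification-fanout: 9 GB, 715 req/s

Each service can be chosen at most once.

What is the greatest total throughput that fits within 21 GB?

By throughput per GB: feature-flag-service 85.07, thumbnail-service 80.70, notification-fanout 79.44, email-composer 72.50 lead.
A density-first pass picks email-composer + recommendation-engine + log-shipper + feature-flag-service — 1473 at 20 GB.
Using the slack differently, email-composer + thumbnail-service + notification-fanout comes to 1667 at 21 GB.
Every other selection either busts 21 GB or fails to beat 1667.

1667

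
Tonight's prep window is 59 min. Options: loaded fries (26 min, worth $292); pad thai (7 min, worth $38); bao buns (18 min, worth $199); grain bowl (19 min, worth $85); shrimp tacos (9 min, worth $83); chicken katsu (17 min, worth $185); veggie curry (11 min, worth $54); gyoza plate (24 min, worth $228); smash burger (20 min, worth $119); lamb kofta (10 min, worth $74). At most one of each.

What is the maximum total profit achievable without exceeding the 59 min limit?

Density check — loaded fries 11.23, bao buns 11.06, chicken katsu 10.88, gyoza plate 9.50 are the best per min.
Filling by ratio: loaded fries + bao buns + shrimp tacos for 574, with 6 min left unused.
The 35 min tied up in loaded fries and shrimp tacos is better spent on chicken katsu + gyoza plate — total rises to 612 (59 min).

612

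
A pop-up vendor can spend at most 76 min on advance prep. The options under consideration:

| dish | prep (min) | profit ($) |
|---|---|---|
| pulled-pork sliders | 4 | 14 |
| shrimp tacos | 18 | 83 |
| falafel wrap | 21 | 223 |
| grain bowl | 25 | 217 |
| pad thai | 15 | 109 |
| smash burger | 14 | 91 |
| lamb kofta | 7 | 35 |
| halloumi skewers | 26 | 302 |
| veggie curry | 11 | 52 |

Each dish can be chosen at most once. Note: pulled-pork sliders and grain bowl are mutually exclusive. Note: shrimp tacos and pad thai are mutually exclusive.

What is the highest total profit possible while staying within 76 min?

Ranking by ratio (profit/min): halloumi skewers 11.62, falafel wrap 10.62, grain bowl 8.68, pad thai 7.27.
Falafel wrap + grain bowl + halloumi skewers uses 72 of the 76 min and totals 742.

742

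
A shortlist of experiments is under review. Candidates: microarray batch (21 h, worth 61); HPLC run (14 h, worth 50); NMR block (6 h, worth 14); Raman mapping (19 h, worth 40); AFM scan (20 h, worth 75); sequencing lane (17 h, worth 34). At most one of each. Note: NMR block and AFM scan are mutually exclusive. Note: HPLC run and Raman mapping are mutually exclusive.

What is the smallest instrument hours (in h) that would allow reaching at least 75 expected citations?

20

Look for the lowest-instrument combination reaching 75.
AFM scan reaches 75 using 20 h.
Any bundle with less than 20 h falls short of 75.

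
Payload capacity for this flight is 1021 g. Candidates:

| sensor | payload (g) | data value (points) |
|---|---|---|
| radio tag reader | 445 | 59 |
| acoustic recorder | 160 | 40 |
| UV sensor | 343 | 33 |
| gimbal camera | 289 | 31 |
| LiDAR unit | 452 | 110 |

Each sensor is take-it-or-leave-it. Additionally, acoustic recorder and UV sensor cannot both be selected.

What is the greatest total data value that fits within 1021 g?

The ratio ordering already packs tightly: acoustic recorder + gimbal camera + LiDAR unit, 901 g, 181.
The spare 120 g is too small for any remaining sensor, and no feasible exchange beats 181.

181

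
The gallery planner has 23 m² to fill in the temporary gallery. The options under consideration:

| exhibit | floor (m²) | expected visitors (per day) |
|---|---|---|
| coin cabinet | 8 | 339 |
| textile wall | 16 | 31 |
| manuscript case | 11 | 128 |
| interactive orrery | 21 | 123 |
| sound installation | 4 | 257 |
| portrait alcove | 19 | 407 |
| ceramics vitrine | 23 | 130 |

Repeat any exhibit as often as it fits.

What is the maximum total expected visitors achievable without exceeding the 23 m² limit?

Taking 5×sound installation: 20 m² used, 1285 in expected visitors.
No other feasible combination exceeds 1285.

1285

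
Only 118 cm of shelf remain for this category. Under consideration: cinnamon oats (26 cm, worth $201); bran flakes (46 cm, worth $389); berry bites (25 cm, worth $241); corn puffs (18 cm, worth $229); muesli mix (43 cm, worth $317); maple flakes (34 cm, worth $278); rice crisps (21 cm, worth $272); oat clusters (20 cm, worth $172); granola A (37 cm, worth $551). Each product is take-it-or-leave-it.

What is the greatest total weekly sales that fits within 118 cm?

Greedy by ratio would take berry bites + corn puffs + rice crisps + granola A: 101 cm used, total 1293.
The 18 cm tied up in corn puffs is better spent on maple flakes — total rises to 1342 (117 cm).
Runner-up corn puffs + maple flakes + rice crisps + granola A tops out at 1330.

1342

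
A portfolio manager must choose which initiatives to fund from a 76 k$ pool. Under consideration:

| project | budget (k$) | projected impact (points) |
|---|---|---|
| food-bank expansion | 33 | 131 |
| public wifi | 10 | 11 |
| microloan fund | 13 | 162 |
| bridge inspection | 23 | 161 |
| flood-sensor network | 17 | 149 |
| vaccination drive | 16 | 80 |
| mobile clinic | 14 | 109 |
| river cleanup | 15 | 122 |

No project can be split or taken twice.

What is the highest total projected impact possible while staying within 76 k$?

Best packing: microloan fund + flood-sensor network + vaccination drive + mobile clinic + river cleanup — 75 k$, 622 total.
Runner-up microloan fund + bridge inspection + flood-sensor network + river cleanup tops out at 594.

622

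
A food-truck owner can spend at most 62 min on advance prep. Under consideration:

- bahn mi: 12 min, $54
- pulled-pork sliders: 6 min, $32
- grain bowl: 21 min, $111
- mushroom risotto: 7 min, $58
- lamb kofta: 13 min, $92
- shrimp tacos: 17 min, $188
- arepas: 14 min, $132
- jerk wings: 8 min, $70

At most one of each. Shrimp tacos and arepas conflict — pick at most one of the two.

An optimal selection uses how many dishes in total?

5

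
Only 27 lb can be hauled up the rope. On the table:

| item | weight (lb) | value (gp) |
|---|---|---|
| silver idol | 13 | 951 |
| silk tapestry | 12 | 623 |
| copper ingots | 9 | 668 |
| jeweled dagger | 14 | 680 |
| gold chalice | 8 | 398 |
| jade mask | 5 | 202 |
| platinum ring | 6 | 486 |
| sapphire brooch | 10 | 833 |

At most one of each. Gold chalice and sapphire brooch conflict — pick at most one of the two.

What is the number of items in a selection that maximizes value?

3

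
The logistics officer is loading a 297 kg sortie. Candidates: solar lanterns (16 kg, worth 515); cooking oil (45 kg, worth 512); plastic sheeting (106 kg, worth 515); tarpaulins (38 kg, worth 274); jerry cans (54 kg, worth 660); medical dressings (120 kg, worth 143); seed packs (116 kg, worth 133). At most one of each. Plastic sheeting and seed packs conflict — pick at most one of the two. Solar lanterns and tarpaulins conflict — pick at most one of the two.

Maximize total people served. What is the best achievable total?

Taking solar lanterns + cooking oil + plastic sheeting + jerry cans: 221 kg used, 2202 in people served.

2202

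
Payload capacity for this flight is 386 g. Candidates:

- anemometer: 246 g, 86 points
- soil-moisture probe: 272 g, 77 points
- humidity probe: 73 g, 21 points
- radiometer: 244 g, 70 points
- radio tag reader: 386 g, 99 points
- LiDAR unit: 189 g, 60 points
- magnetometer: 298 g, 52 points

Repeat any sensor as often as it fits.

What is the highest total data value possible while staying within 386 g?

120

Filling by ratio: anemometer + humidity probe for 107, with 67 g left unused.
The 319 g tied up in anemometer and humidity probe is better spent on 2×LiDAR unit — total rises to 120 (378 g).
Nothing else within 386 g beats 120.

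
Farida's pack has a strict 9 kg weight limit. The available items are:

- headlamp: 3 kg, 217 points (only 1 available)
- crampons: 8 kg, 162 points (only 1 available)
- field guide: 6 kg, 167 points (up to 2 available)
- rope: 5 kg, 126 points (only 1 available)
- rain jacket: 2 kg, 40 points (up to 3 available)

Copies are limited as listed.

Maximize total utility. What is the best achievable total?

Density check — headlamp 72.33, field guide 27.83, rope 25.20, crampons 20.25 are the best per kg.
Headlamp + field guide uses 9 of the 9 kg and totals 384.
Nothing else within 9 kg beats 384.

384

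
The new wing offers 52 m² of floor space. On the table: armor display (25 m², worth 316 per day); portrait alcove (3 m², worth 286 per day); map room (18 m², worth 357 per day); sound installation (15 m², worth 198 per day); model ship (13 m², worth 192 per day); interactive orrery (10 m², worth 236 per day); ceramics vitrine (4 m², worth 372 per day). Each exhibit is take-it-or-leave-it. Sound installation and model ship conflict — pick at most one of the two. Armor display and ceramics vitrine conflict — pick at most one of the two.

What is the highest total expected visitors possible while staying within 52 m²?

A density-first pass picks portrait alcove + map room + model ship + interactive orrery + ceramics vitrine — 1443 at 48 m².
Dropping model ship frees 13 m²; slotting in sound installation (15 m²) lifts the total to 1449 at 50 m².
The closest alternative, portrait alcove + map room + model ship + interactive orrery + ceramics vitrine, reaches only 1443.

1449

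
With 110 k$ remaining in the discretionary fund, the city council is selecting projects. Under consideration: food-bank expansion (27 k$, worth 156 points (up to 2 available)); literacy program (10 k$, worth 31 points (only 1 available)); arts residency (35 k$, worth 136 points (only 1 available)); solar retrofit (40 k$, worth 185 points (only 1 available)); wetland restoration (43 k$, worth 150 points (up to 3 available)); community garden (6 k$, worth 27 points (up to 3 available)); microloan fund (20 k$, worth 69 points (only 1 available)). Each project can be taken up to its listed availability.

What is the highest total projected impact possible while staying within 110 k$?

555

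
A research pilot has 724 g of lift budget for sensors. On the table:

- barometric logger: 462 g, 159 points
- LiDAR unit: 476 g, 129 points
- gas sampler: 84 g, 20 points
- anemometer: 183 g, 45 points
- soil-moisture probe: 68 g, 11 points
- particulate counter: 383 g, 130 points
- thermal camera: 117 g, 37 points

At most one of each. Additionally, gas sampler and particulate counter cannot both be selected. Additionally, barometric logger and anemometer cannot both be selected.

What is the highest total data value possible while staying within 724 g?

216

Barometric logger + gas sampler + thermal camera uses 663 of the 724 g and totals 216.
Nothing else feasible within 724 g beats 216.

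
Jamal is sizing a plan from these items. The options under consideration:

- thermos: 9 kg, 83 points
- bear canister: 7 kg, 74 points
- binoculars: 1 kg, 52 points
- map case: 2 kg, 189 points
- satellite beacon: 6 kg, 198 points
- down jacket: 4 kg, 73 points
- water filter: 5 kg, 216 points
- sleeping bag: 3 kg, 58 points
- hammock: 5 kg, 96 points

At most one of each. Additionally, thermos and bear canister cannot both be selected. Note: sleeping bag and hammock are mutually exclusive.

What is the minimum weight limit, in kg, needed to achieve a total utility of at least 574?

13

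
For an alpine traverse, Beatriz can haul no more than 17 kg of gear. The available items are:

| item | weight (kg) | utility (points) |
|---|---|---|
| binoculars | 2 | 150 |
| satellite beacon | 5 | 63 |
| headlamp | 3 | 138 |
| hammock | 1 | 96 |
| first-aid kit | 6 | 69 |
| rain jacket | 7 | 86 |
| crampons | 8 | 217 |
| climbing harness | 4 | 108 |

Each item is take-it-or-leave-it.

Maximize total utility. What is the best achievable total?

613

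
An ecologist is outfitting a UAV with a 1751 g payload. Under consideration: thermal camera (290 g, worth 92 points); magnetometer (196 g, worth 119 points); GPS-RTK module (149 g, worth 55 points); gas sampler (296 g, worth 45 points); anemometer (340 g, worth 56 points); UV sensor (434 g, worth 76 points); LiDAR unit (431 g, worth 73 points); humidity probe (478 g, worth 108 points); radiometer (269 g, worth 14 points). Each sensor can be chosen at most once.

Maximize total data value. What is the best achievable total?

The ratio heuristic lands on thermal camera + magnetometer + GPS-RTK module + UV sensor + humidity probe (450) but leaves 204 g idle.
The 434 g tied up in UV sensor is better spent on gas sampler + anemometer — total rises to 475 (1749 g).
The spare 2 g is too small for any remaining sensor, and no exchange beats 475.

475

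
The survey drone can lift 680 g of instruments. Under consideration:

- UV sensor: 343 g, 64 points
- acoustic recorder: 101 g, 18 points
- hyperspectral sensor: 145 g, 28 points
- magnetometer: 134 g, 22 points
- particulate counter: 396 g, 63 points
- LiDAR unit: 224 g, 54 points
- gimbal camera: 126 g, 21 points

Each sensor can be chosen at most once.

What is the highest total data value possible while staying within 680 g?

136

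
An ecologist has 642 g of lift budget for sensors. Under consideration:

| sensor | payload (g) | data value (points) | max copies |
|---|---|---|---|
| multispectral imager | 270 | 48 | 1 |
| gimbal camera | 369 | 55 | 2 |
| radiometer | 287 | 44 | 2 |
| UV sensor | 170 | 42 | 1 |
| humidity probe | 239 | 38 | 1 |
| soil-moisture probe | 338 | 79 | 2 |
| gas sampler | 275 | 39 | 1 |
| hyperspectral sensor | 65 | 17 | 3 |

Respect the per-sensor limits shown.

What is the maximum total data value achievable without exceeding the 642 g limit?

155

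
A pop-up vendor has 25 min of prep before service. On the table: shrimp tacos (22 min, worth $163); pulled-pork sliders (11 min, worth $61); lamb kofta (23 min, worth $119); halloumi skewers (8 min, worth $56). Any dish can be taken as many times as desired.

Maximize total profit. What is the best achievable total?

Greedy by ratio would take shrimp tacos: 22 min used, total 163.
Replace shrimp tacos with 3×halloumi skewers: the trade gains 5 net, giving 168 at 24 min.
Every other selection either busts 25 min or fails to beat 168.

168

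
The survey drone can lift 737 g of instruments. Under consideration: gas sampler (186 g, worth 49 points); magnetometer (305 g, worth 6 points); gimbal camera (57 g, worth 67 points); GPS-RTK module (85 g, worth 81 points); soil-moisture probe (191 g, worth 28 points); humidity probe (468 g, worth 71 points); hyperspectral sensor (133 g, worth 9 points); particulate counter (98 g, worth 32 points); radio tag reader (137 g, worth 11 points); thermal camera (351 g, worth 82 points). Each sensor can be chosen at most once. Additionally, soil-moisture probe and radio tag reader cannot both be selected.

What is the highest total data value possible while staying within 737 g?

279

A density-first pass picks gas sampler + gimbal camera + GPS-RTK module + soil-moisture probe + particulate counter — 257 at 617 g.
Replace soil-moisture probe and particulate counter with thermal camera: the trade gains 22 net, giving 279 at 679 g.
Next best is gimbal camera + GPS-RTK module + particulate counter + radio tag reader + thermal camera at 273 (728 g) — short by 6.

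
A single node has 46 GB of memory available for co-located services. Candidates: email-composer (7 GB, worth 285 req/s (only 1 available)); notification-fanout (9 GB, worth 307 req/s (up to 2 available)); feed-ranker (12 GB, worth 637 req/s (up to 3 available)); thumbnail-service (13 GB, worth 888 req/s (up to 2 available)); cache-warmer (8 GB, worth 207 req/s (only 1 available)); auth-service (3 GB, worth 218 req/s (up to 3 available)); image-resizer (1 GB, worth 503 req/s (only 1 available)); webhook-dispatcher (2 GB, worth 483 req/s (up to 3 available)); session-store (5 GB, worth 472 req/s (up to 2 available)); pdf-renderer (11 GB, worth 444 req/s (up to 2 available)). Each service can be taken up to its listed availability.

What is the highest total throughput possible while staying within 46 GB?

4890

Greedy by ratio would take email-composer + thumbnail-service + 3×auth-service + image-resizer + 3×webhook-dispatcher + 2×session-store: 46 GB used, total 4723.
The 13 GB tied up in email-composer and 2×auth-service is better spent on thumbnail-service — total rises to 4890 (46 GB).
No other feasible combination exceeds 4890.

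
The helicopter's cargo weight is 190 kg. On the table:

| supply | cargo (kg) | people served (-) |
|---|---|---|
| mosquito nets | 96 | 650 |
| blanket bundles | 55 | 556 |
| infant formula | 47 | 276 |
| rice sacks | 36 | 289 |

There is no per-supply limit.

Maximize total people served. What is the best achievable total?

1690

Taking the top-ratio supplies first gives 3×blanket bundles for 1668 (165 kg).
The 55 kg tied up in blanket bundles is better spent on 2×rice sacks — total rises to 1690 (182 kg).
Every other selection either busts 190 kg or fails to beat 1690.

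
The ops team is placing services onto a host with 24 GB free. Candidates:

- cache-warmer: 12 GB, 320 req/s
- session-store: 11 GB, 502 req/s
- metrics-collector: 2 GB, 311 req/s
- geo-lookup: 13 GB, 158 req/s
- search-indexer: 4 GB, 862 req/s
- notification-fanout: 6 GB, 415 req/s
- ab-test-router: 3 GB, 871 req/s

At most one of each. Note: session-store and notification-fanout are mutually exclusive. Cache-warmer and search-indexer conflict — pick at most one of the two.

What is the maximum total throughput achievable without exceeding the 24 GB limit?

Density check — ab-test-router 290.33, search-indexer 215.50, metrics-collector 155.50, notification-fanout 69.17 are the best per GB.
Filling by ratio: metrics-collector + search-indexer + notification-fanout + ab-test-router for 2459, with 9 GB left unused.
Replace notification-fanout with session-store: the trade gains 87 net, giving 2546 at 20 GB.

2546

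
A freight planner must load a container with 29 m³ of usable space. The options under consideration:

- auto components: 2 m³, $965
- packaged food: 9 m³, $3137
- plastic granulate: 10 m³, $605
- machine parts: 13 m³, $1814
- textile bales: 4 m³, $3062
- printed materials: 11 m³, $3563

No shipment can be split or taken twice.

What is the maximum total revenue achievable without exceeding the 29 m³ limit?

The ratio ordering already packs tightly: auto components + packaged food + textile bales + printed materials, 26 m³, 10727.

10727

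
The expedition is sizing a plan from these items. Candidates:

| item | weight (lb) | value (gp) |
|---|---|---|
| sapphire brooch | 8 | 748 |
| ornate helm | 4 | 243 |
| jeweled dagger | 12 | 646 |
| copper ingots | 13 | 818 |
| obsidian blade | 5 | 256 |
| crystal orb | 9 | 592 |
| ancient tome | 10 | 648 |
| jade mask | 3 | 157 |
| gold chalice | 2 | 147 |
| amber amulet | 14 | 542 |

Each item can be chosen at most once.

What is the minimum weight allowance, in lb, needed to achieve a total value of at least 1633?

22

Need the lightest bundle worth ≥ 1633.
sapphire brooch + ornate helm + ancient tome: 1639 value at 22 lb.
Below 22 lb the best achievable stays under 1633.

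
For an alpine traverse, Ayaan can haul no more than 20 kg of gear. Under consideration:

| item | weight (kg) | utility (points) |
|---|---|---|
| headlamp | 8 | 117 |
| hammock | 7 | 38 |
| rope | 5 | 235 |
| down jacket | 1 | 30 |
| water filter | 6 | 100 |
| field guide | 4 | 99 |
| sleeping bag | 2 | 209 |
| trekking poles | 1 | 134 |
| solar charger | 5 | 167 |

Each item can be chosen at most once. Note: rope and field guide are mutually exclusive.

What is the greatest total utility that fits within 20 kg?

875

Rope + down jacket + water filter + sleeping bag + trekking poles + solar charger uses 20 of the 20 kg and totals 875.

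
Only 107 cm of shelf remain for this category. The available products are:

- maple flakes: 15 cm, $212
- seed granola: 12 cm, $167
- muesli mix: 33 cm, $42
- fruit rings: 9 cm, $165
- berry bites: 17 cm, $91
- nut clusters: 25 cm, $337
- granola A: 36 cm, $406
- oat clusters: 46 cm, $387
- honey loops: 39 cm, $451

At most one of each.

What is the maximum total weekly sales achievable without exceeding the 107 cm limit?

Density check — fruit rings 18.33, maple flakes 14.13, seed granola 13.92, nut clusters 13.48 are the best per cm.
The ratio ordering already packs tightly: maple flakes + seed granola + fruit rings + nut clusters + honey loops, 100 cm, 1332.
Next best is maple flakes + seed granola + fruit rings + nut clusters + granola A at 1287 (97 cm) — short by 45.

1332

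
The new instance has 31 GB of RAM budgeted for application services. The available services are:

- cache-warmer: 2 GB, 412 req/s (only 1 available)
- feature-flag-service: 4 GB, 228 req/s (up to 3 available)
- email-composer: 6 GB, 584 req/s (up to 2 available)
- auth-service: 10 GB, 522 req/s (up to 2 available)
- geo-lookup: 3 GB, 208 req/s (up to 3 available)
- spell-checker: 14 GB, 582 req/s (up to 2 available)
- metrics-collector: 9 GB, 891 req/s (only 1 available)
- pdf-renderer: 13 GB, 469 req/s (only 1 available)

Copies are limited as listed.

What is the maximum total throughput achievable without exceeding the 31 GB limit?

2927

The ratio heuristic lands on cache-warmer + 2×email-composer + 2×geo-lookup + metrics-collector (2887) but leaves 2 GB idle.
Replace 2×geo-lookup with 2×feature-flag-service: the trade gains 40 net, giving 2927 at 31 GB.
That's the maximum — no swap from here does better than 2927.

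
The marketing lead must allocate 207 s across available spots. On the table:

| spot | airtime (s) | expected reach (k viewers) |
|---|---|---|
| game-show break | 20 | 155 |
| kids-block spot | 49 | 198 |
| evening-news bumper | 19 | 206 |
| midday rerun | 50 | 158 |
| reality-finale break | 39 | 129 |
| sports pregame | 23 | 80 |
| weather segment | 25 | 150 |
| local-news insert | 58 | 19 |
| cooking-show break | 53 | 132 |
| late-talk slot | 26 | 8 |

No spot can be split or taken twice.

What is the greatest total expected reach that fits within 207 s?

996

The ratio heuristic lands on game-show break + kids-block spot + evening-news bumper + reality-finale break + sports pregame + weather segment + late-talk slot (926) but leaves 6 s idle.
Replace sports pregame and late-talk slot with midday rerun: the trade gains 70 net, giving 996 at 202 s.
Runner-up game-show break + kids-block spot + evening-news bumper + reality-finale break + weather segment + cooking-show break tops out at 970.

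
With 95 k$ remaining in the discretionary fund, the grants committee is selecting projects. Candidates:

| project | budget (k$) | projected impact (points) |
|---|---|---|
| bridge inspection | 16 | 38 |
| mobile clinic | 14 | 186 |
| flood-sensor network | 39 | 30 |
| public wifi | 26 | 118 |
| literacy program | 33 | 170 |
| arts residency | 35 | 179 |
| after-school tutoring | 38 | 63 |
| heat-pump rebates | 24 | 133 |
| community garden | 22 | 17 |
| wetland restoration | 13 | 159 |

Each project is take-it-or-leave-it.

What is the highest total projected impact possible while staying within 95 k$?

By projected impact per k$: mobile clinic 13.29, wetland restoration 12.23, heat-pump rebates 5.54 lead.
Filling by ratio: mobile clinic + literacy program + heat-pump rebates + wetland restoration for 648, with 11 k$ left unused.
Replace heat-pump rebates with arts residency: the trade gains 46 net, giving 694 at 95 k$.

694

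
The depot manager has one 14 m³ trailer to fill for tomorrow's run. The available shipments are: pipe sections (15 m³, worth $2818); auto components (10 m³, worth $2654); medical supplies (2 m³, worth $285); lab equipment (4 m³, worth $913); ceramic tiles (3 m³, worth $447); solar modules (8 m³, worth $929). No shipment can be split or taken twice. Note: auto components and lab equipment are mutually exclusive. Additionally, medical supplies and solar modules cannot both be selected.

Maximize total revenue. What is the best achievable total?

3101

Density check — auto components 265.40, lab equipment 228.25, pipe sections 187.87 are the best per m³.
Best packing: auto components + ceramic tiles — 13 m³, 3101 total.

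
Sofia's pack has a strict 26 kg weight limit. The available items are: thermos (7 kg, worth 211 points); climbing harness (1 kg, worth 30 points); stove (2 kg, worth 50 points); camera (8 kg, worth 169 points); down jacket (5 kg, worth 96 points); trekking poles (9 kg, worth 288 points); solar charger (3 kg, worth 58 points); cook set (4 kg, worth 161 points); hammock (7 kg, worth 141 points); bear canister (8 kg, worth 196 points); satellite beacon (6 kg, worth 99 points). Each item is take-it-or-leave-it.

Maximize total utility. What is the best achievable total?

Thermos + climbing harness + stove + trekking poles + solar charger + cook set uses 26 of the 26 kg and totals 798.
Next best is thermos + climbing harness + down jacket + trekking poles + cook set at 786 (26 kg) — short by 12.

798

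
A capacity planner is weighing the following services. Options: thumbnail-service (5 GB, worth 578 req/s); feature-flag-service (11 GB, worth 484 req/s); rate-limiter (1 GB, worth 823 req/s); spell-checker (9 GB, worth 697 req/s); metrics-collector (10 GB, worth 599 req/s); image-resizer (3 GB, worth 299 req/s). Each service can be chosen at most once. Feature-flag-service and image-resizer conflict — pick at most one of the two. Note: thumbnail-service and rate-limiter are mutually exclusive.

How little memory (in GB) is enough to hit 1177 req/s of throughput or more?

Need the lightest bundle worth ≥ 1177.
rate-limiter + spell-checker reaches 1520 using 10 GB.
Below 10 GB the best achievable stays under 1177.

10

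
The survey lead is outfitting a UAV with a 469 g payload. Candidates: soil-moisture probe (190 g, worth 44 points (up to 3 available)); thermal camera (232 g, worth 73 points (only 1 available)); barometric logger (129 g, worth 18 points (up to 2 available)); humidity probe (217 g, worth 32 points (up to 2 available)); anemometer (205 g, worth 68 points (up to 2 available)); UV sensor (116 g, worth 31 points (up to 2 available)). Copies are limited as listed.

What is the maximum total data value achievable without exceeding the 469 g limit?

141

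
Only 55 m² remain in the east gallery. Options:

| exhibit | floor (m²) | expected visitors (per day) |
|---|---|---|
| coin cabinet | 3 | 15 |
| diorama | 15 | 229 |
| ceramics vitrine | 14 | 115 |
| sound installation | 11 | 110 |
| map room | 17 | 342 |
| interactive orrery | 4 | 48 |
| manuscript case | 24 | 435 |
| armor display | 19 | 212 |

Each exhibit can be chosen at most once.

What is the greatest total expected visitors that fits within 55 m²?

902

The ratio heuristic lands on coin cabinet + map room + interactive orrery + manuscript case (840) but leaves 7 m² idle.
Dropping interactive orrery frees 4 m²; slotting in sound installation (11 m²) lifts the total to 902 at 55 m².
No other feasible combination exceeds 902.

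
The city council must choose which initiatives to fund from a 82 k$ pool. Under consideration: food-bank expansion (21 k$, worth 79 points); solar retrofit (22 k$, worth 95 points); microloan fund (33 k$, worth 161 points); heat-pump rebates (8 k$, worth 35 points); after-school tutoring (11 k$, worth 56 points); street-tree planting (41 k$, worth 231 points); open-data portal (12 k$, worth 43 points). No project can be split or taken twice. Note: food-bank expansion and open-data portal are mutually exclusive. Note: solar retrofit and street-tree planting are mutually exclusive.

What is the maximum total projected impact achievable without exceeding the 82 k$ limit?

By projected impact per k$: street-tree planting 5.63, after-school tutoring 5.09, microloan fund 4.88 lead.
Best packing: microloan fund + heat-pump rebates + street-tree planting — 82 k$, 427 total.
Runner-up food-bank expansion + heat-pump rebates + after-school tutoring + street-tree planting tops out at 401.

427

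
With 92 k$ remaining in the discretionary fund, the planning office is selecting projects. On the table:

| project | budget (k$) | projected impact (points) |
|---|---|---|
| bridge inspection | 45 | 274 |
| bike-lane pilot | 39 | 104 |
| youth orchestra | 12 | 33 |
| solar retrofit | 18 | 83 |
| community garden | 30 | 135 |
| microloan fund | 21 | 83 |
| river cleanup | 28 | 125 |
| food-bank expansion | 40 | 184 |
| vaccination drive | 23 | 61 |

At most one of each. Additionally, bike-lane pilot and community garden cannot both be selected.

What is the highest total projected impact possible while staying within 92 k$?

482

Taking bridge inspection + solar retrofit + river cleanup: 91 k$ used, 482 in projected impact.
The closest alternative, bridge inspection + food-bank expansion, reaches only 458.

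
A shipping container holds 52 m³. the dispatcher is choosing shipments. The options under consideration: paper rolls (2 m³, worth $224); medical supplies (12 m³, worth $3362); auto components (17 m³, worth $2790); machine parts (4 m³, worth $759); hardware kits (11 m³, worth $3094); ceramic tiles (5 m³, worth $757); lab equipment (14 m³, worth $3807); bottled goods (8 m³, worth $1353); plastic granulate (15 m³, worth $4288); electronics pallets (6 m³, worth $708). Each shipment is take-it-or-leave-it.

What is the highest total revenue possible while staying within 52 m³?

Medical supplies + hardware kits + lab equipment + plastic granulate uses 52 of the 52 m³ and totals 14551.
Next best is machine parts + hardware kits + lab equipment + bottled goods + plastic granulate at 13301 (52 m³) — short by 1250.

14551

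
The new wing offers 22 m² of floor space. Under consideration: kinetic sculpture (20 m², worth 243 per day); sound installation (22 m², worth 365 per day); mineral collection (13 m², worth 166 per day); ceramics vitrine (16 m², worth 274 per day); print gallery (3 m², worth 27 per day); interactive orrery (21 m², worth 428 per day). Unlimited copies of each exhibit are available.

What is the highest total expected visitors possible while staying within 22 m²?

Ranking by ratio (expected visitors/m²): interactive orrery 20.38, ceramics vitrine 17.12, sound installation 16.59.
Taking interactive orrery: 21 m² used, 428 in expected visitors.
No other feasible combination exceeds 428.

428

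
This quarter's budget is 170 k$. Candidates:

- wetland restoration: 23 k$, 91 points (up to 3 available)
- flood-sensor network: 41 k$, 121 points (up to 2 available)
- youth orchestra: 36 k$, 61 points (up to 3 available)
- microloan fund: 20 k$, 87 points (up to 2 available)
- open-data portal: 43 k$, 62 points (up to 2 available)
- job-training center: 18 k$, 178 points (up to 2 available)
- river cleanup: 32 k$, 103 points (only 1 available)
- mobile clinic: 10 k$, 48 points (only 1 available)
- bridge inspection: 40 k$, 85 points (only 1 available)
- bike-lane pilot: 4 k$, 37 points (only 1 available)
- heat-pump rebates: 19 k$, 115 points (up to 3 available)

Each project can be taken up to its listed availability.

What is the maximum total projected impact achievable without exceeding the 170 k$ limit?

The ratio ordering already packs tightly: wetland restoration + 2×microloan fund + 2×job-training center + mobile clinic + bike-lane pilot + 3×heat-pump rebates, 170 k$, 1051.
Every other selection either busts 170 k$ or exceeds an availability limit or fails to beat 1051.

1051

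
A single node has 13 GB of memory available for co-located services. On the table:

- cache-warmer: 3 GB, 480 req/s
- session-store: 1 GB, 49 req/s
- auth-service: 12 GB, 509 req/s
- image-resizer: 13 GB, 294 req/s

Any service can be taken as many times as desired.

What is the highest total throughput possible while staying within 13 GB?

1969

Density check — cache-warmer 160.00, session-store 49.00, auth-service 42.42 are the best per GB.
4×cache-warmer + session-store uses 13 of the 13 GB and totals 1969.
That's the maximum — no swap from here does better than 1969.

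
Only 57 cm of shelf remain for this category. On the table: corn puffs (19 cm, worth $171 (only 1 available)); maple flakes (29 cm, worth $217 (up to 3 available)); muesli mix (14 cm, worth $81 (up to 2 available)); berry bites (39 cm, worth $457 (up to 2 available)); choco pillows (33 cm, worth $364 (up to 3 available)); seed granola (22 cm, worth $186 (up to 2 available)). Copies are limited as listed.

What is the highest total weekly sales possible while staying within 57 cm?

550

Density check — berry bites 11.72, choco pillows 11.03, corn puffs 9.00, seed granola 8.45 are the best per cm.
The ratio heuristic lands on muesli mix + berry bites (538) but leaves 4 cm idle.
Dropping muesli mix and berry bites frees 53 cm; slotting in choco pillows + seed granola (55 cm) lifts the total to 550 at 55 cm.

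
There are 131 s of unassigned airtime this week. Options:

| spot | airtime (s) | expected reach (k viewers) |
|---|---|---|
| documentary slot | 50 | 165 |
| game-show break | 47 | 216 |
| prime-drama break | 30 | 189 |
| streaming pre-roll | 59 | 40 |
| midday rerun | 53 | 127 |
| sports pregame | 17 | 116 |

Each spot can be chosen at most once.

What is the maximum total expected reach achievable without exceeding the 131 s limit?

Taking the top-ratio spots first gives game-show break + prime-drama break + sports pregame for 521 (94 s).
Dropping sports pregame frees 17 s; slotting in documentary slot (50 s) lifts the total to 570 at 127 s.

570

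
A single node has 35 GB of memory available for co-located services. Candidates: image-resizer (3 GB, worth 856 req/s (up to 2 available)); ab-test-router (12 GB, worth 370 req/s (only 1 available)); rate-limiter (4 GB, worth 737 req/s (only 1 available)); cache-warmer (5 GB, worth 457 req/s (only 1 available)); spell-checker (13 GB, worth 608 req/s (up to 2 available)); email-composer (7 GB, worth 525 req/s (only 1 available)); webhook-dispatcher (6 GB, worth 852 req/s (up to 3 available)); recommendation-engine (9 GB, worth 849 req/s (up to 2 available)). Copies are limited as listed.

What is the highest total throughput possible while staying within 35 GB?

By throughput per GB: image-resizer 285.33, rate-limiter 184.25, webhook-dispatcher 142.00 lead.
A density-first pass picks 2×image-resizer + rate-limiter + cache-warmer + 3×webhook-dispatcher — 5462 at 33 GB.
Replace cache-warmer with email-composer: the trade gains 68 net, giving 5530 at 35 GB.
That's the maximum — no swap from here does better than 5530.

5530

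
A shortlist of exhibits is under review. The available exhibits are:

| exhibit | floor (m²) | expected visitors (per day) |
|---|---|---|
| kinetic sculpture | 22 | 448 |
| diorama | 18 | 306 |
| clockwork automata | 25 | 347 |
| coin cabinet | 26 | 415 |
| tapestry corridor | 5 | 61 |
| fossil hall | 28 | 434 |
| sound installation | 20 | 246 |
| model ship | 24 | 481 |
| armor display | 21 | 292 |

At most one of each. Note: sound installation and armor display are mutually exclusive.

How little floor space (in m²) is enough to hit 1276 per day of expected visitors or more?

Look for the lowest-floor combination reaching 1276.
Taking kinetic sculpture + diorama + tapestry corridor + model ship gives 1296 (≥ 1276) for 69 m².
Any bundle with less than 69 m² falls short of 1276.

69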